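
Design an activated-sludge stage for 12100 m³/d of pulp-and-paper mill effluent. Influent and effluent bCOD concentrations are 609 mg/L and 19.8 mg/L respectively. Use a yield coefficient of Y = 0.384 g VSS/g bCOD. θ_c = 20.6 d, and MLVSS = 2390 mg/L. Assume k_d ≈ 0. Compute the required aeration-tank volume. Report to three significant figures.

V·X = Y·Q·ΔS·θ_c gives V = 0.384 × 12100 × (609 − 19.8) × 20.6 / 2390 = 23597 m³.

V ≈ 23600 m³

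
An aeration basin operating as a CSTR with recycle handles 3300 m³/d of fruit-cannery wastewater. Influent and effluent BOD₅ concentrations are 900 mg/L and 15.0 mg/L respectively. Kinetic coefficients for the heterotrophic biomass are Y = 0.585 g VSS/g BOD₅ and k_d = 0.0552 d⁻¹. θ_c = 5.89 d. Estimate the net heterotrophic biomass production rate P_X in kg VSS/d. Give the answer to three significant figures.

Correct the yield for decay: Y_obs = Y/(1 + k_d θ_c) = 0.585 / (1 + 0.0552 × 5.89) = 0.585 / 1.325 = 0.4415.
Substrate removed = Q·(S₀ − S) = 3300 m³/d × (900 − 15.0) g/m³ = 2.92×10^6 g/d = 2920 kg/d.
P_X = Y_obs · Q(S₀ − S) = 0.4415 × 2920 = 1289 kg VSS/d.

P_X ≈ 1290 kg VSS/d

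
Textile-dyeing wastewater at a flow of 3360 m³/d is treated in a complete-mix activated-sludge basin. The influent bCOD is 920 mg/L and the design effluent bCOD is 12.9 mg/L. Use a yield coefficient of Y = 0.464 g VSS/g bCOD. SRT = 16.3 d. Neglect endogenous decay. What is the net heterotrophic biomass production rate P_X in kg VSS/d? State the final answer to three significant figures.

Since k_d ≈ 0, Y_obs = Y = 0.464 g VSS/g bCOD.
Q·(S₀ − S) = 3360 × (920 − 12.9) × 10⁻³ = 3048 kg/d removed.
Net biomass production P_X = Y_obs × Q·(S₀ − S) = 0.4640 × 3048 = 1414 kg VSS/d.

P_X ≈ 1410 kg VSS/d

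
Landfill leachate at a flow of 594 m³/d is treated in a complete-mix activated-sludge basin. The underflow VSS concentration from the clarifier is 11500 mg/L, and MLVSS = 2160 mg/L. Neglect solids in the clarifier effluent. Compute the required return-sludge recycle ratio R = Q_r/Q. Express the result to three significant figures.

R = Q_r/Q = X/(X_r − X) = 2160 / (11500 − 2160) = 0.2313.

R ≈ 0.231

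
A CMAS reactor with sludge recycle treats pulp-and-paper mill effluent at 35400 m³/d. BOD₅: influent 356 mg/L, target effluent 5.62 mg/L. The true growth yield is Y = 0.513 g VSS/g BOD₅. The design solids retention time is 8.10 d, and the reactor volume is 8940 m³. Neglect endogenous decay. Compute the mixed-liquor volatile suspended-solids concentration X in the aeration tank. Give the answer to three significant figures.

From V·X = Y·Q·(S₀ − S)·θ_c (decay neglected): X = 0.513 × 35400 × (356 − 5.62) × 8.10 / 8940 = 5765 mg/L.

X ≈ 5770 mg/L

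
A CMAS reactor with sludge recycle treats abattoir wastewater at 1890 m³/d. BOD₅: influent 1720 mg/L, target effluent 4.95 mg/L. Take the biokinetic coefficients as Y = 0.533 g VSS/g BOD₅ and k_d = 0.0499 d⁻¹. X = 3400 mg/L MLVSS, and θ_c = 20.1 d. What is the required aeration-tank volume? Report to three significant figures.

V ≈ 5100 m³

From the SRT design equation V = Y Q (S₀−S) θ_c / [X (1 + k_d θ_c)] = 0.533 × 1890 × (1720 − 4.95) × 20.1 / [3400 × (1 + 0.0499 × 20.1)] = 3.47×10^7 / 6810 = 5099 m³.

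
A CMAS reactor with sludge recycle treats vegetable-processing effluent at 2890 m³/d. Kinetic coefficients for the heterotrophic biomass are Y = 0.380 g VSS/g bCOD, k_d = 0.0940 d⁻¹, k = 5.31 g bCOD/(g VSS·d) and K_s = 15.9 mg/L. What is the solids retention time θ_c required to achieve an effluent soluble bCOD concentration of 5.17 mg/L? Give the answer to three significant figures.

Specific growth rate at S = 5.17 mg/L: μ = YkS/(K_s+S) = 0.380·5.31·5.17/(15.9+5.17) = 0.4951 d⁻¹.
1/θ_c = 0.4951 − 0.0940 = 0.4011 d⁻¹, so θ_c = 2.493 d.

θ_c ≈ 2.49 d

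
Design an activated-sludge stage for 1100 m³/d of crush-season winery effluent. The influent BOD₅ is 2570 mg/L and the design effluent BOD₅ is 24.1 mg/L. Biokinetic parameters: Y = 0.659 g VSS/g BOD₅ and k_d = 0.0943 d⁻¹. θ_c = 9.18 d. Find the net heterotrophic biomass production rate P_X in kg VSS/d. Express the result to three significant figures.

P_X ≈ 989 kg VSS/d

Correct the yield for decay: Y_obs = Y/(1 + k_d θ_c) = 0.659 / (1 + 0.0943 × 9.18) = 0.659 / 1.866 = 0.3532.
Substrate removed = Q·(S₀ − S) = 1100 m³/d × (2570 − 24.1) g/m³ = 2.8×10^6 g/d = 2800 kg/d.
Net biomass production P_X = Y_obs × Q·(S₀ − S) = 0.3532 × 2800 = 989.2 kg VSS/d.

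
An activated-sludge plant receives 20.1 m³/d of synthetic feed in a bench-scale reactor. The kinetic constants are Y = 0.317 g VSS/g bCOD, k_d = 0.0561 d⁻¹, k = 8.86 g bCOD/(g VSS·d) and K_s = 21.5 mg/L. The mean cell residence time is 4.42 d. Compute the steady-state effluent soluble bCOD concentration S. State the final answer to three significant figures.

S ≈ 2.40 mg/L

For a completely mixed reactor with recycle the Lawrence–McCarty relation gives S = K_s·(1 + k_d·θ_c) / [θ_c·(Y·k − k_d) − 1] = 21.5 × (1 + 0.0561 × 4.42) / [4.42 × (0.317 × 8.86 − 0.0561) − 1] = 26.83 / 11.17 = 2.403 mg/L.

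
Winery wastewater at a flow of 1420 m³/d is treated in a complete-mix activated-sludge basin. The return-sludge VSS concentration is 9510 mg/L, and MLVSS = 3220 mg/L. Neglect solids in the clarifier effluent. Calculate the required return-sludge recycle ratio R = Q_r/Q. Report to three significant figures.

Mass balance around the secondary clarifier (neglecting effluent solids): R = X / (X_r − X) = 3220 / (9510 − 3220) = 0.5119.

R ≈ 0.512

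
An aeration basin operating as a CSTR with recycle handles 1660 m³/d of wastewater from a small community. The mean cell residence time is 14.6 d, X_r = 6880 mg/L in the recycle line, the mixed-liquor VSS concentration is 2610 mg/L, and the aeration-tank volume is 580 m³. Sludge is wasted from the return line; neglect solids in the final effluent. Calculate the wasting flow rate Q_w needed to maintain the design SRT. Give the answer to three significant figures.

Q_w ≈ 15.1 m³/d

Wasting from the return line (neglecting effluent solids): Q_w = V·X / (θ_c·X_r) = 580.0 × 2610 / (14.6 × 6880) = 15.07 m³/d.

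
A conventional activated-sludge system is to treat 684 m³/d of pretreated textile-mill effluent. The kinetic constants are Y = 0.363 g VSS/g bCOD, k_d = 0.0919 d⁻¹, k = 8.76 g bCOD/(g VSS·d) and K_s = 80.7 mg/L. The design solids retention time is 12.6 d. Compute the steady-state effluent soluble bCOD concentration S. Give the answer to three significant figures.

S ≈ 4.59 mg/L

Effluent substrate depends only on kinetics and SRT: S = K_s(1 + k_d θ_c) / [θ_c(Yk − k_d) − 1] = 80.7 × (1 + 0.0919 × 12.6) / [12.6 × (0.363 × 8.76 − 0.0919) − 1] = 174.1 / 37.91 = 4.594 mg/L.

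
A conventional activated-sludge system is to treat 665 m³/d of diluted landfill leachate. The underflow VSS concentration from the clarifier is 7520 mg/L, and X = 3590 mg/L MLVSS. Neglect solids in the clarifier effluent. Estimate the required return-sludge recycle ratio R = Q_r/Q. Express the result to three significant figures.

R ≈ 0.913

R = Q_r/Q = X/(X_r − X) = 3590 / (7520 − 3590) = 0.9135.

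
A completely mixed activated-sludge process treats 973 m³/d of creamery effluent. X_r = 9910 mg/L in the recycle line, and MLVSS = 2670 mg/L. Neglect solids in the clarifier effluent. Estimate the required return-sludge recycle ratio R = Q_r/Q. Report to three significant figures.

Mass balance around the secondary clarifier (neglecting effluent solids): R = X / (X_r − X) = 2670 / (9910 − 2670) = 0.3688.

R ≈ 0.369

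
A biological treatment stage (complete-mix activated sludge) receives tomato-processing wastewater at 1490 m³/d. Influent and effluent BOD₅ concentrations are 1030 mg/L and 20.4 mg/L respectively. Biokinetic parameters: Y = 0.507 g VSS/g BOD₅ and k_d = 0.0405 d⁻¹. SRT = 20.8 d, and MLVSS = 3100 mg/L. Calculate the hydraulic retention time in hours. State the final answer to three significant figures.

From the SRT design equation V = Y Q (S₀−S) θ_c / [X (1 + k_d θ_c)] = 0.507 × 1490 × (1030 − 20.4) × 20.8 / [3100 × (1 + 0.0405 × 20.8)] = 1.59×10^7 / 5711 = 2778 m³.
Hydraulic retention time τ = V/Q = 2778 / 1490 = 1.864 d = 44.74 h.

τ ≈ 44.7 h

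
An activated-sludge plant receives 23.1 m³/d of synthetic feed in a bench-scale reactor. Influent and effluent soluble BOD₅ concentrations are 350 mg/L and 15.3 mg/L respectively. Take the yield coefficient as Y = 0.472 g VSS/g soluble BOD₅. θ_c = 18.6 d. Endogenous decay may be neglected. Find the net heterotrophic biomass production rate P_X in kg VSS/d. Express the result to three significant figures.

P_X ≈ 3.65 kg VSS/d

With endogenous decay neglected, the observed yield equals the true yield: Y_obs = Y = 0.472 g VSS/g soluble BOD₅.
Substrate removed = Q·(S₀ − S) = 23.1 m³/d × (350 − 15.3) g/m³ = 7.73×10^3 g/d = 7.732 kg/d.
Biomass produced: P_X = Y_obs·Q·ΔS = 0.4720 × 7.732 ≈ 3.649 kg VSS/d.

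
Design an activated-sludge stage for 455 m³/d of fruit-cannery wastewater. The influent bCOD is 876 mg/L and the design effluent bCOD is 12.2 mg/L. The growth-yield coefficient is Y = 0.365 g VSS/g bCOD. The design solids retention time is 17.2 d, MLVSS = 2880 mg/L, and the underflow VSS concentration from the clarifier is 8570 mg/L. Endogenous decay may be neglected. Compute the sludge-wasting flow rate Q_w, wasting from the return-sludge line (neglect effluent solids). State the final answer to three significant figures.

Q_w ≈ 16.7 m³/d

With k_d = 0 the design equation reduces to V = Y Q (S₀−S) θ_c / X = 0.365 × 455 × (876 − 12.2) × 17.2 / 2880 = 856.7 m³.
θ_c = V·X/(Q_w·X_r) when wasting from the recycle, so Q_w = V·X/(θ_c·X_r) = 856.7 × 2880 / (17.2 × 8570) = 16.74 m³/d.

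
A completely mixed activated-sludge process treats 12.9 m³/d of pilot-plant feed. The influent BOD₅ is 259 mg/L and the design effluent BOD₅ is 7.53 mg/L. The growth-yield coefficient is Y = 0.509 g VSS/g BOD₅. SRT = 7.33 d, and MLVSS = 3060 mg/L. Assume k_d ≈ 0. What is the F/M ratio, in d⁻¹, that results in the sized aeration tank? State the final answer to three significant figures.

F/M ≈ 0.276 d⁻¹

Biomass mass balance (decay neglected): V·X = Y·Q·(S₀ − S)·θ_c, so V = 0.509 × 12.9 × (259 − 7.53) × 7.33 / 3060 = 3.955 m³.
F/M = Q·S₀ / (V·X) = 12.9 × 259 / (3.955 × 3060) = 0.2761 g BOD₅·(g VSS·d)⁻¹.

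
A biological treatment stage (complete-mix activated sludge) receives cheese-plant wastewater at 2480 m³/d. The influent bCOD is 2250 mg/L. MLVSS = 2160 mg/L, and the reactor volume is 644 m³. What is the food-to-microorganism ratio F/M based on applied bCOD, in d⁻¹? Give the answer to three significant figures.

F/M ≈ 4.01 d⁻¹

F/M = Q·S₀ / (V·X) = 2480 × 2250 / (644.0 × 2160) = 4.011 g bCOD·(g VSS·d)⁻¹.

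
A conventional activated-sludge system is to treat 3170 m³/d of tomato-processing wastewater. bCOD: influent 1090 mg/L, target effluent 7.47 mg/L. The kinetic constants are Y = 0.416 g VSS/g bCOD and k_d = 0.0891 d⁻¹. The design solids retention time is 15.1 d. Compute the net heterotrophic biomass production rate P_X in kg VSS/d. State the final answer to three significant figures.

P_X ≈ 609 kg VSS/d

Y_obs = Y / (1 + k_d θ_c) = 0.416 / (1 + 0.0891 × 15.1) = 0.416 / 2.345 = 0.1774.
Mass of bCOD removed per day: Q(S₀ − S) = 3170 × 1083 g/m³ = 3432 kg/d.
Net biomass production P_X = Y_obs × Q·(S₀ − S) = 0.1774 × 3432 = 608.7 kg VSS/d.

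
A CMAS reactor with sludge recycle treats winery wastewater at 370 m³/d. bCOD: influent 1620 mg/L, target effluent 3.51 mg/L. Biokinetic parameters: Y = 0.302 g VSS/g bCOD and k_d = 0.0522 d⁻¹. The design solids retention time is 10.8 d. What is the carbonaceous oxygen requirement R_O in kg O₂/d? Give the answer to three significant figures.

R_O ≈ 434 kg O₂/d

Y_obs = Y / (1 + k_d θ_c) = 0.302 / (1 + 0.0522 × 10.8) = 0.302 / 1.564 = 0.1931.
Q·(S₀ − S) = 370 × (1620 − 3.51) × 10⁻³ = 598.1 kg/d removed.
P_X = Y_obs·Q·(S₀ − S) = 0.1931 × 598.1 = 115.5 kg VSS/d.
Carbonaceous O₂ demand = substrate oxidised − cell-mass equivalent = 598.1 − 1.42 × 115.5 = 434.1 kg O₂/d.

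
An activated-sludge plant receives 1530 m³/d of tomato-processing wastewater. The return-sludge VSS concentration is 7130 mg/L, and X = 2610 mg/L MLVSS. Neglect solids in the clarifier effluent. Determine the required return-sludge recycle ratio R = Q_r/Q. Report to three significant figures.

R ≈ 0.577

R = Q_r/Q = X/(X_r − X) = 2610 / (7130 − 2610) = 0.5774.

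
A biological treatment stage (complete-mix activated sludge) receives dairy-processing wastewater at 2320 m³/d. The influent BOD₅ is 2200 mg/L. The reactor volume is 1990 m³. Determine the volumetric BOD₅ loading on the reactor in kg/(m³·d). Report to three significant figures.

Volumetric loading L_v = Q·S₀ / V = 2320 × 2200 g/m³ / 1990 m³ = 2565 g/(m³·d) = 2.565 kg BOD₅/(m³·d).

L_v ≈ 2.56 kg BOD₅/(m³·d)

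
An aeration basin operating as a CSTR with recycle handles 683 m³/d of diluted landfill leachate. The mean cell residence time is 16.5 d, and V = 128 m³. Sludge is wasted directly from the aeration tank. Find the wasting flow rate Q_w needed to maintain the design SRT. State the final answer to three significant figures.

Q_w ≈ 7.76 m³/d

With mixed-liquor wasting, θ_c = V/Q_w, so Q_w = V/θ_c = 128.0/16.5 = 7.758 m³/d.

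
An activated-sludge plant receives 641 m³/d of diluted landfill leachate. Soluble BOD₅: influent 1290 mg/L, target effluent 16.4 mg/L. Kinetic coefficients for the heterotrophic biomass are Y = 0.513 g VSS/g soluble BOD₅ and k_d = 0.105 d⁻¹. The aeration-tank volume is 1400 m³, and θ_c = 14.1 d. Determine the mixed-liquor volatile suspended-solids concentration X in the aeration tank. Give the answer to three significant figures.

X ≈ 1700 mg/L

Solving the biomass balance for X: X = Y Q (S₀−S) θ_c / [V (1+k_d θ_c)] = 0.513 × 641 × (1290 − 16.4) × 14.1 / [1400 × (1 + 0.105 × 14.1)] = 1700 mg/L.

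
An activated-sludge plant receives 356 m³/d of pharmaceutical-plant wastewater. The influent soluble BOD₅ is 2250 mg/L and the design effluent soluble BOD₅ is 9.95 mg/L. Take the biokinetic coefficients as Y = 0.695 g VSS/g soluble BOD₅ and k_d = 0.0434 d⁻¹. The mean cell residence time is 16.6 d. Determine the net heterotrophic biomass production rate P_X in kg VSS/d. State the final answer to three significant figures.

Correct the yield for decay: Y_obs = Y/(1 + k_d θ_c) = 0.695 / (1 + 0.0434 × 16.6) = 0.695 / 1.720 = 0.4040.
Mass of soluble BOD₅ removed per day: Q(S₀ − S) = 356 × 2240 g/m³ = 797.5 kg/d.
P_X = Y_obs · Q(S₀ − S) = 0.4040 × 797.5 = 322.1 kg VSS/d.

P_X ≈ 322 kg VSS/d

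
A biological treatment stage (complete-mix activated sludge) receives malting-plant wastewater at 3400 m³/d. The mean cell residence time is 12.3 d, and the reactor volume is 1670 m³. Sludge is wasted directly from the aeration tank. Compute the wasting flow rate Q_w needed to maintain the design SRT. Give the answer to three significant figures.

For wasting at MLVSS concentration, Q_w = V/θ_c = 1670/12.3 = 135.8 m³/d.

Q_w ≈ 136 m³/d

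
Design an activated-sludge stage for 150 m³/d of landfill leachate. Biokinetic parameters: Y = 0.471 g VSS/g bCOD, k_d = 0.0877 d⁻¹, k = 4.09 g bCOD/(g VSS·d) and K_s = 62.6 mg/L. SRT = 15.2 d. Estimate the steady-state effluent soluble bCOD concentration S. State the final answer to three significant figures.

S ≈ 5.42 mg/L

From the Monod/SRT balance for a CMAS, S = K_s·(1+k_d θ_c)/[θ_c·(Y k − k_d) − 1] = 62.6 × (1 + 0.0877 × 15.2) / [15.2 × (0.471 × 4.09 − 0.0877) − 1] = 146.0 / 26.95 = 5.420 mg/L.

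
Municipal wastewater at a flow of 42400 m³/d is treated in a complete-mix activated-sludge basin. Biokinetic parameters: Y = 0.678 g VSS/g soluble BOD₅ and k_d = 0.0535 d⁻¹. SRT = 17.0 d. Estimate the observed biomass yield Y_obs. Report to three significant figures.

Y_obs ≈ 0.355 g VSS/g soluble BOD₅

The observed yield is Y_obs = Y/(1 + k_d·θ_c) = 0.678 / (1 + 0.0535 × 17.0) = 0.678 / 1.909 = 0.3551 g VSS per g soluble BOD₅ removed.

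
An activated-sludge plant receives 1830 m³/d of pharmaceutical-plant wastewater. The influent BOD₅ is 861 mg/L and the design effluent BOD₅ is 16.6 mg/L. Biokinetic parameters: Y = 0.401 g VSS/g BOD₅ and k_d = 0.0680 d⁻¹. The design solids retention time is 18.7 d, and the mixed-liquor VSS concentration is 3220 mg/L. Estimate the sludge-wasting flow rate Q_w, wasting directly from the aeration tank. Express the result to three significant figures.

Q_w ≈ 84.7 m³/d

Steady-state biomass mass balance: V·X·(1 + k_d·θ_c) = Y·Q·(S₀ − S)·θ_c, so V = 0.401 × 1830 × (861 − 16.6) × 18.7 / [3220 × (1 + 0.0680 × 18.7)] = 1.16×10^7 / 7315 = 1584 m³.
With mixed-liquor wasting, θ_c = V/Q_w, so Q_w = V/θ_c = 1584/18.7 = 84.71 m³/d.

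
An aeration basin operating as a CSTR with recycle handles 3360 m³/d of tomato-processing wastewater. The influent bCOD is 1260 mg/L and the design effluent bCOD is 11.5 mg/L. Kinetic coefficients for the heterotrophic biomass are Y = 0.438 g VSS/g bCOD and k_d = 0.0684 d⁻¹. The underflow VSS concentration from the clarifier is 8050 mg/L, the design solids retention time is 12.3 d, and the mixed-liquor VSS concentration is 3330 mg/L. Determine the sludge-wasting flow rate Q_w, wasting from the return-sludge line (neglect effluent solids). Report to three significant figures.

Q_w ≈ 124 m³/d

Rearranging the biomass balance for a CMAS with decay, V = Y·Q·ΔS·θ_c / [X·(1+k_d θ_c)] = 0.438 × 3360 × (1260 − 11.5) × 12.3 / [3330 × (1 + 0.0684 × 12.3)] = 2.26×10^7 / 6132 = 3686 m³.
Wasting from the return line (neglecting effluent solids): Q_w = V·X / (θ_c·X_r) = 3686 × 3330 / (12.3 × 8050) = 124.0 m³/d.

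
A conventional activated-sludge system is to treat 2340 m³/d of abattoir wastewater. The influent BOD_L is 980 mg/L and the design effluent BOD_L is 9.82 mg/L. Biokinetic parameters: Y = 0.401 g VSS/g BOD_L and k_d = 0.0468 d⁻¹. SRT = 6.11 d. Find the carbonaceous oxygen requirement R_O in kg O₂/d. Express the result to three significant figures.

R_O ≈ 1260 kg O₂/d

Correct the yield for decay: Y_obs = Y/(1 + k_d θ_c) = 0.401 / (1 + 0.0468 × 6.11) = 0.401 / 1.286 = 0.3118.
ΔS = 980 − 9.82 = 970.2 mg/L, so the substrate removal rate is 2340 × 970.2/1000 = 2270 kg BOD_L/d.
Net sludge production P_X = 0.3118 × 2270 = 707.9 kg VSS/d.
R_O = Q·ΔS − 1.42 P_X = 2270 − 1005 = 1265 kg O₂/d.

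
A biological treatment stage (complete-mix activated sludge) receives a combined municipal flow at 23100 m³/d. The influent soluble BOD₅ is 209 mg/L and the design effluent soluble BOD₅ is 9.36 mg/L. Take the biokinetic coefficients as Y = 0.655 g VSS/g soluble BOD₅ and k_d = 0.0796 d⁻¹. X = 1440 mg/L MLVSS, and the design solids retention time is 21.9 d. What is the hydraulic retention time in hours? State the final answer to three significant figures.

τ ≈ 17.4 h

Steady-state biomass mass balance: V·X·(1 + k_d·θ_c) = Y·Q·(S₀ − S)·θ_c, so V = 0.655 × 23100 × (209 − 9.36) × 21.9 / [1440 × (1 + 0.0796 × 21.9)] = 6.62×10^7 / 3950 = 16746 m³.
τ = V/Q = 16746/23100 = 0.7249 d, or 17.40 h.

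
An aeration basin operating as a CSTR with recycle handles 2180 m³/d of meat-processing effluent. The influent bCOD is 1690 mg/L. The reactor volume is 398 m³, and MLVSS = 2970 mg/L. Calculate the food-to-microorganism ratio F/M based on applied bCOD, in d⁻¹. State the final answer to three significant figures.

F/M = Q·S₀ / (V·X) = 2180 × 1690 / (398.0 × 2970) = 3.117 g bCOD·(g VSS·d)⁻¹.

F/M ≈ 3.12 d⁻¹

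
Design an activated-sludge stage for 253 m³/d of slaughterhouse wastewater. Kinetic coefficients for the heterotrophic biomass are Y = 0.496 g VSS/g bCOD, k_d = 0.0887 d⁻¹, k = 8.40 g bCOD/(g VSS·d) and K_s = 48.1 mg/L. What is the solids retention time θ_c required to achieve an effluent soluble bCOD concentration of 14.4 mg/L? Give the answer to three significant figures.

θ_c ≈ 1.15 d

Specific growth rate at S = 14.4 mg/L: μ = YkS/(K_s+S) = 0.496·8.40·14.4/(48.1+14.4) = 0.9599 d⁻¹.
Then 1/θ_c = μ − k_d = 0.9599 − 0.0887 = 0.8712 d⁻¹, giving θ_c = 1.148 d.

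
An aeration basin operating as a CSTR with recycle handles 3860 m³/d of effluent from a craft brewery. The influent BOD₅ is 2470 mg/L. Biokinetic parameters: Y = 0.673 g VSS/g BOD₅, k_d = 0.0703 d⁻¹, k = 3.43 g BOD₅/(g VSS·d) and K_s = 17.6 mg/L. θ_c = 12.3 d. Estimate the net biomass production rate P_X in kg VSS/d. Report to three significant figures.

P_X ≈ 3440 kg VSS/d

Effluent substrate depends only on kinetics and SRT: S = K_s(1 + k_d θ_c) / [θ_c(Yk − k_d) − 1] = 17.6 × (1 + 0.0703 × 12.3) / [12.3 × (0.673 × 3.43 − 0.0703) − 1] = 32.82 / 26.53 = 1.237 mg/L.
Y_obs = Y / (1 + k_d θ_c) = 0.673 / (1 + 0.0703 × 12.3) = 0.673 / 1.865 = 0.3609.
ΔS = 2470 − 1.24 = 2469 mg/L, so the substrate removal rate is 3860 × 2469/1000 = 9529 kg BOD₅/d.
Net biomass production P_X = Y_obs × Q·(S₀ − S) = 0.3609 × 9529 = 3439 kg VSS/d.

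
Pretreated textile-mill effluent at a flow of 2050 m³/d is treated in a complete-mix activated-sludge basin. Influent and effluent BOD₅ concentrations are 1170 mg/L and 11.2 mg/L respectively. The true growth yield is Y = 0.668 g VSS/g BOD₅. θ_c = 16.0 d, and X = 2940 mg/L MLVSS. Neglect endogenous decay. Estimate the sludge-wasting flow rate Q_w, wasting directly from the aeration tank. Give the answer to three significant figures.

Biomass mass balance (decay neglected): V·X = Y·Q·(S₀ − S)·θ_c, so V = 0.668 × 2050 × (1170 − 11.2) × 16.0 / 2940 = 8636 m³.
For wasting at MLVSS concentration, Q_w = V/θ_c = 8636/16.0 = 539.7 m³/d.

Q_w ≈ 540 m³/d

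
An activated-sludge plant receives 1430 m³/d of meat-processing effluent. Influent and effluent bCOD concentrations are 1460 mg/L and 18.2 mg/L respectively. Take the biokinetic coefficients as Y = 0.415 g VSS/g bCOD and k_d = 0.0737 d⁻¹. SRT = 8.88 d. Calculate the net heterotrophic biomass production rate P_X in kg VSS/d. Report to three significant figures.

The observed yield is Y_obs = Y/(1 + k_d·θ_c) = 0.415 / (1 + 0.0737 × 8.88) = 0.415 / 1.654 = 0.2508 g VSS per g bCOD removed.
ΔS = 1460 − 18.2 = 1442 mg/L, so the substrate removal rate is 1430 × 1442/1000 = 2062 kg bCOD/d.
Biomass produced: P_X = Y_obs·Q·ΔS = 0.2508 × 2062 ≈ 517.2 kg VSS/d.

P_X ≈ 517 kg VSS/d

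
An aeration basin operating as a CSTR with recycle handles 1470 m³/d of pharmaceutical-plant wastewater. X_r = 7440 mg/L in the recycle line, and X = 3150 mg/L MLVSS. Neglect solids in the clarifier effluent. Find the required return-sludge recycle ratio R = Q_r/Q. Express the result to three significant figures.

R ≈ 0.734

R = Q_r/Q = X/(X_r − X) = 3150 / (7440 − 3150) = 0.7343.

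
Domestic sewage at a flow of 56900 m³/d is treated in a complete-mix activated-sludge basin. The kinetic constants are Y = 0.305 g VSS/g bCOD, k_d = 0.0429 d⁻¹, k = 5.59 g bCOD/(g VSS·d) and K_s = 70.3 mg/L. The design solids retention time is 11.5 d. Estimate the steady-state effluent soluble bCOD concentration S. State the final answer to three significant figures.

S ≈ 5.80 mg/L

Effluent substrate depends only on kinetics and SRT: S = K_s(1 + k_d θ_c) / [θ_c(Yk − k_d) − 1] = 70.3 × (1 + 0.0429 × 11.5) / [11.5 × (0.305 × 5.59 − 0.0429) − 1] = 105.0 / 18.11 = 5.796 mg/L.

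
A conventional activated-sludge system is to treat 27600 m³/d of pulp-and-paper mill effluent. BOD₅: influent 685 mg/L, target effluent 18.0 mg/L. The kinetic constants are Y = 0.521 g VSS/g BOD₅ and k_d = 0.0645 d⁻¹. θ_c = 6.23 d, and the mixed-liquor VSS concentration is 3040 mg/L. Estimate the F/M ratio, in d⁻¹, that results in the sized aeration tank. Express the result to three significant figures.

F/M ≈ 0.444 d⁻¹

From the SRT design equation V = Y Q (S₀−S) θ_c / [X (1 + k_d θ_c)] = 0.521 × 27600 × (685 − 18.0) × 6.23 / [3040 × (1 + 0.0645 × 6.23)] = 5.98×10^7 / 4262 = 14021 m³.
F/M = Q·S₀ / (V·X) = 27600 × 685 / (14021 × 3040) = 0.4435 g BOD₅·(g VSS·d)⁻¹.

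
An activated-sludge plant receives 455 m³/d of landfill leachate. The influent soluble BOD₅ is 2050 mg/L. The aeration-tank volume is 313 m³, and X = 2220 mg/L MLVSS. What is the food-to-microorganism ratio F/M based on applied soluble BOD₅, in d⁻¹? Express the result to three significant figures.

F/M ≈ 1.34 d⁻¹

F/M = applied load / biomass = Q·S₀/(V·X) = 455 × 2050 / (313.0 × 2220) = 1.342 d⁻¹.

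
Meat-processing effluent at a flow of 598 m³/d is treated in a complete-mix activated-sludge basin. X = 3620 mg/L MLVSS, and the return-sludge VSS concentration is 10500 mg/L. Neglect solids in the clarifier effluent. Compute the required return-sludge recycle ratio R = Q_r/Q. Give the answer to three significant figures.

R ≈ 0.526

Solids balance on the clarifier gives (1+R)X = R·X_r, so R = X/(X_r − X) = 3620 / (10500 − 3620) = 0.5262.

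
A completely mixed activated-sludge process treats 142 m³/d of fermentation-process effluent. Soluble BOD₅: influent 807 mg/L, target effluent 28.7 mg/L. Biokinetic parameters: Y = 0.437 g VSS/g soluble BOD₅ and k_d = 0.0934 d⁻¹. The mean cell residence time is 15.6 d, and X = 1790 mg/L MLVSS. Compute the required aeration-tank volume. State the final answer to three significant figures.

V ≈ 171 m³

Rearranging the biomass balance for a CMAS with decay, V = Y·Q·ΔS·θ_c / [X·(1+k_d θ_c)] = 0.437 × 142 × (807 − 28.7) × 15.6 / [1790 × (1 + 0.0934 × 15.6)] = 7.53×10^5 / 4398 = 171.3 m³.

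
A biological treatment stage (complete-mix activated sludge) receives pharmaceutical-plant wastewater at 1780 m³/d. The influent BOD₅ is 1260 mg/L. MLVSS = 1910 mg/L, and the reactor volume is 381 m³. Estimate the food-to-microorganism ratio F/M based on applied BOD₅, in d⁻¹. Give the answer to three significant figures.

F/M ≈ 3.08 d⁻¹

F/M = applied load / biomass = Q·S₀/(V·X) = 1780 × 1260 / (381.0 × 1910) = 3.082 d⁻¹.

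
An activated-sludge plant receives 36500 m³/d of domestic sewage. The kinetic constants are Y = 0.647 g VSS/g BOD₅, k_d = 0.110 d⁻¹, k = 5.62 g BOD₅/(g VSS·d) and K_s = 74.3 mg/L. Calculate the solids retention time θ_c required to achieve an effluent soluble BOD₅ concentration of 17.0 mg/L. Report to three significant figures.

θ_c ≈ 1.76 d

At the target effluent, Y k S/(K_s+S) = 0.647×5.62×17.0/91.30 = 0.6770 d⁻¹.
Then 1/θ_c = μ − k_d = 0.6770 − 0.110 = 0.5670 d⁻¹, giving θ_c = 1.764 d.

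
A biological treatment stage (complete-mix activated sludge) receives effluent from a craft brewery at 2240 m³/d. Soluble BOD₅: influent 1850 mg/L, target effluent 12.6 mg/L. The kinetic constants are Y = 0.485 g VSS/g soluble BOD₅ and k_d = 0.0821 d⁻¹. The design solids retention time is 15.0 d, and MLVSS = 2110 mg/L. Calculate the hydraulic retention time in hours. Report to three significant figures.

τ ≈ 68.1 h

Rearranging the biomass balance for a CMAS with decay, V = Y·Q·ΔS·θ_c / [X·(1+k_d θ_c)] = 0.485 × 2240 × (1850 − 12.6) × 15.0 / [2110 × (1 + 0.0821 × 15.0)] = 2.99×10^7 / 4708 = 6359 m³.
τ = V/Q = 6359/2240 = 2.839 d, or 68.13 h.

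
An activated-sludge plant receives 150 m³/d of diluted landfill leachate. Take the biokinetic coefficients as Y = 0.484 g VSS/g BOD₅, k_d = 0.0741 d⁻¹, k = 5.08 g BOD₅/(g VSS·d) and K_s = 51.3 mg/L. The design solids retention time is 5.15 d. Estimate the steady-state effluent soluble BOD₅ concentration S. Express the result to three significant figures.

For a completely mixed reactor with recycle the Lawrence–McCarty relation gives S = K_s·(1 + k_d·θ_c) / [θ_c·(Y·k − k_d) − 1] = 51.3 × (1 + 0.0741 × 5.15) / [5.15 × (0.484 × 5.08 − 0.0741) − 1] = 70.88 / 11.28 = 6.283 mg/L.

S ≈ 6.28 mg/L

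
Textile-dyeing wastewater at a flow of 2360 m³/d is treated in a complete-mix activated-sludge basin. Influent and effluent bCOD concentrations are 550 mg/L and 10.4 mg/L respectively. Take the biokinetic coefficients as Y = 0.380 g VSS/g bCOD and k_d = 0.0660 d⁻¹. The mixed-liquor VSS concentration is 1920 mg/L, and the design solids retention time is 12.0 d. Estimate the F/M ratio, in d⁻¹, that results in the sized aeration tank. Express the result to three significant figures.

F/M ≈ 0.401 d⁻¹

Rearranging the biomass balance for a CMAS with decay, V = Y·Q·ΔS·θ_c / [X·(1+k_d θ_c)] = 0.380 × 2360 × (550 − 10.4) × 12.0 / [1920 × (1 + 0.0660 × 12.0)] = 5.81×10^6 / 3441 = 1688 m³.
F/M = Q·S₀ / (V·X) = 2360 × 550 / (1688 × 1920) = 0.4006 g bCOD·(g VSS·d)⁻¹.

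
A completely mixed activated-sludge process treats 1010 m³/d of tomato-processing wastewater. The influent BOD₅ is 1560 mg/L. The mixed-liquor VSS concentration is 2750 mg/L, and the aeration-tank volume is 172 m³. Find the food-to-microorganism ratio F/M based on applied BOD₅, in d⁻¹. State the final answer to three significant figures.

F/M ≈ 3.33 d⁻¹

Food-to-microorganism ratio F/M = Q S₀ / (V X) = 1010 × 1560 / (172.0 × 2750) = 3.331 d⁻¹.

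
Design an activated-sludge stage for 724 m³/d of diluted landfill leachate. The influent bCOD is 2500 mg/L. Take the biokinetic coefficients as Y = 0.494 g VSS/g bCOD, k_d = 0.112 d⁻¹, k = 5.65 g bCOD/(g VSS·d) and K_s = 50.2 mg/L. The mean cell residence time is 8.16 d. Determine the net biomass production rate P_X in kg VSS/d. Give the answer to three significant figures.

P_X ≈ 466 kg VSS/d

Effluent substrate depends only on kinetics and SRT: S = K_s(1 + k_d θ_c) / [θ_c(Yk − k_d) − 1] = 50.2 × (1 + 0.112 × 8.16) / [8.16 × (0.494 × 5.65 − 0.112) − 1] = 96.08 / 20.86 = 4.606 mg/L.
Y_obs = Y / (1 + k_d θ_c) = 0.494 / (1 + 0.112 × 8.16) = 0.494 / 1.914 = 0.2581.
Mass of bCOD removed per day: Q(S₀ − S) = 724 × 2495 g/m³ = 1807 kg/d.
P_X = Y_obs · Q(S₀ − S) = 0.2581 × 1807 = 466.3 kg VSS/d.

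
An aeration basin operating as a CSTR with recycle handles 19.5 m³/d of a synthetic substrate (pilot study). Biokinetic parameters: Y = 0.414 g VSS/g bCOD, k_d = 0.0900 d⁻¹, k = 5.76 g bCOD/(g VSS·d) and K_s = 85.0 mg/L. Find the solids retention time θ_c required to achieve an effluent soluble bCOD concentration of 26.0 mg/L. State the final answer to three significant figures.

θ_c ≈ 2.13 d

At the target effluent, Y k S/(K_s+S) = 0.414×5.76×26.0/111.0 = 0.5586 d⁻¹.
1/θ_c = 0.5586 − 0.0900 = 0.4686 d⁻¹, so θ_c = 2.134 d.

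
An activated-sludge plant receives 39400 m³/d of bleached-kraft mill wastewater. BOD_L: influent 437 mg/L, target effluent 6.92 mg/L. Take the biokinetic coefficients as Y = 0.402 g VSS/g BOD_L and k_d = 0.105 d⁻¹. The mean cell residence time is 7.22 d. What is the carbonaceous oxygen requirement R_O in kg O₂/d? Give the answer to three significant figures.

Y_obs = Y / (1 + k_d θ_c) = 0.402 / (1 + 0.105 × 7.22) = 0.402 / 1.758 = 0.2287.
ΔS = 437 − 6.92 = 430.1 mg/L, so the substrate removal rate is 39400 × 430.1/1000 = 16945 kg BOD_L/d.
Net sludge production P_X = 0.2287 × 16945 = 3875 kg VSS/d.
R_O = Q·ΔS − 1.42 P_X = 16945 − 5502 = 11443 kg O₂/d.

R_O ≈ 11400 kg O₂/d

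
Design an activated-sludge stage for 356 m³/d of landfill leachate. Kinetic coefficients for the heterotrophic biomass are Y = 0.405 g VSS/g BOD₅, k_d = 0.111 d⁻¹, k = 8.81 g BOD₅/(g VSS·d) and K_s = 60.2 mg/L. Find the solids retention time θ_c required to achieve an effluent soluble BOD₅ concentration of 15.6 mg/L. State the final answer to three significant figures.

θ_c ≈ 1.60 d

Specific growth rate at S = 15.6 mg/L: μ = YkS/(K_s+S) = 0.405·8.81·15.6/(60.2+15.6) = 0.7343 d⁻¹.
Then 1/θ_c = μ − k_d = 0.7343 − 0.111 = 0.6233 d⁻¹, giving θ_c = 1.604 d.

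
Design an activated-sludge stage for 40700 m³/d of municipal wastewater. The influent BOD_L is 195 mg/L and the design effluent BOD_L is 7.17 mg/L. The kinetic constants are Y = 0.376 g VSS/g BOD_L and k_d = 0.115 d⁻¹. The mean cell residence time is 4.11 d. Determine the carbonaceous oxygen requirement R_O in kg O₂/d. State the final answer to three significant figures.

R_O ≈ 4870 kg O₂/d

Observed yield with endogenous decay: Y_obs = Y / (1 + k_d·θ_c) = 0.376 / (1 + 0.115 × 4.11) = 0.376 / 1.473 = 0.2553 g VSS/g BOD_L.
Q·(S₀ − S) = 40700 × (195 − 7.17) × 10⁻³ = 7645 kg/d removed.
Net sludge production P_X = 0.2553 × 7645 = 1952 kg VSS/d.
R_O = Q·(S₀ − S) − 1.42·P_X = 7645 − 1.42 × 1952 = 4873 kg O₂/d.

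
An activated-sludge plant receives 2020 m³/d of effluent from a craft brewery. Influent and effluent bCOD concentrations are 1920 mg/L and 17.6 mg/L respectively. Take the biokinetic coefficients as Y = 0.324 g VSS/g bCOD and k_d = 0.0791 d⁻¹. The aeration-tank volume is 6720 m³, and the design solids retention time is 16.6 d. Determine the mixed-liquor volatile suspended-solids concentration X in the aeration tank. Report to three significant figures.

From V·X·(1 + k_d·θ_c) = Y·Q·(S₀ − S)·θ_c: X = 0.324 × 2020 × (1920 − 17.6) × 16.6 / [6720 × (1 + 0.0791 × 16.6)] = 1330 mg/L.

X ≈ 1330 mg/L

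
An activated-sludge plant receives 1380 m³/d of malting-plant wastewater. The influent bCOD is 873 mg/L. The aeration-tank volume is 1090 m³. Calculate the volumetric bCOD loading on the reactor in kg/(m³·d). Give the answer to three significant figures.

L_v ≈ 1.11 kg bCOD/(m³·d)

L_v = Q S₀ / V = 1380 × 873 × 10⁻³ / 1090 = 1.105 kg/(m³·d).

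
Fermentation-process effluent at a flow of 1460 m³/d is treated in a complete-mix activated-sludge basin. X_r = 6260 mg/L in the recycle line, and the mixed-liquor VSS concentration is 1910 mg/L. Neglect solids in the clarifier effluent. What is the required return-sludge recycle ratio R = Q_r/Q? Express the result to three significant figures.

R ≈ 0.439

R = Q_r/Q = X/(X_r − X) = 1910 / (6260 − 1910) = 0.4391.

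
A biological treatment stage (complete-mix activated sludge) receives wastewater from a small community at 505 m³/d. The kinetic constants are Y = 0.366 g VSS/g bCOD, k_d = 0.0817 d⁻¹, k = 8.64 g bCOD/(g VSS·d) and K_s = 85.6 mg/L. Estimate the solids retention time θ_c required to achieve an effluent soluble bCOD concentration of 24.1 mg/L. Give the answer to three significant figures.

At the target effluent, Y k S/(K_s+S) = 0.366×8.64×24.1/109.7 = 0.6947 d⁻¹.
θ_c = 1/(μ − k_d) = 1/(0.6947 − 0.0817) = 1/0.6130 = 1.631 d.

θ_c ≈ 1.63 d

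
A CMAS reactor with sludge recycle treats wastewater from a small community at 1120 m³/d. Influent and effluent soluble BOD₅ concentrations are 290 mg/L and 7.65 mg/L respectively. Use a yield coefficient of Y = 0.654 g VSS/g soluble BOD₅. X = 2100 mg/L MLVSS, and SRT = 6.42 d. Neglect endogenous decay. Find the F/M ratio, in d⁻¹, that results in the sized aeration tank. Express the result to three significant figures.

With k_d = 0 the design equation reduces to V = Y Q (S₀−S) θ_c / X = 0.654 × 1120 × (290 − 7.65) × 6.42 / 2100 = 632.3 m³.
F/M = Q·S₀ / (V·X) = 1120 × 290 / (632.3 × 2100) = 0.2446 g soluble BOD₅·(g VSS·d)⁻¹.

F/M ≈ 0.245 d⁻¹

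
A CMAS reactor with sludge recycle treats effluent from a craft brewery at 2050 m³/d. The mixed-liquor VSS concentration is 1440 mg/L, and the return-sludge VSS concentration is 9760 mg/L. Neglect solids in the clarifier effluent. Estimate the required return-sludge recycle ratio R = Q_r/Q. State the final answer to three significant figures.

Mass balance around the secondary clarifier (neglecting effluent solids): R = X / (X_r − X) = 1440 / (9760 − 1440) = 0.1731.

R ≈ 0.173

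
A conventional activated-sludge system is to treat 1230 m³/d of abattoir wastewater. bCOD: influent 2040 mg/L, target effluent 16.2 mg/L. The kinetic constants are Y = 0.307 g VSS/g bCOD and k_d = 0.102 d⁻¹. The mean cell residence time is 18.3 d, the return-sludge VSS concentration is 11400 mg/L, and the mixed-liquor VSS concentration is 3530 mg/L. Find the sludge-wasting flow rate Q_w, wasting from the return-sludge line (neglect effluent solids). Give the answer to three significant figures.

Q_w ≈ 23.4 m³/d

Rearranging the biomass balance for a CMAS with decay, V = Y·Q·ΔS·θ_c / [X·(1+k_d θ_c)] = 0.307 × 1230 × (2040 − 16.2) × 18.3 / [3530 × (1 + 0.102 × 18.3)] = 1.4×10^7 / 10119 = 1382 m³.
Q_w = (V·X)/(θ_c X_r) = 1382 × 3530 / (18.3 × 11400) = 23.39 m³/d.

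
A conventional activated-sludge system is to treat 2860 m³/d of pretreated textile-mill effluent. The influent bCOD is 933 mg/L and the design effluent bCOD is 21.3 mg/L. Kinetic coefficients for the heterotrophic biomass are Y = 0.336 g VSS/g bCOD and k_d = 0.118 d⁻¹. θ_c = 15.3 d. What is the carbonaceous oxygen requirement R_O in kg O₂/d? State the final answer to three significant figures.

Correct the yield for decay: Y_obs = Y/(1 + k_d θ_c) = 0.336 / (1 + 0.118 × 15.3) = 0.336 / 2.805 = 0.1198.
Substrate removed = Q·(S₀ − S) = 2860 m³/d × (933 − 21.3) g/m³ = 2.61×10^6 g/d = 2607 kg/d.
Biomass synthesised: P_X = Y_obs × 2607 = 312.3 kg VSS/d.
R_O = Q·ΔS − 1.42 P_X = 2607 − 443.5 = 2164 kg O₂/d.

R_O ≈ 2160 kg O₂/d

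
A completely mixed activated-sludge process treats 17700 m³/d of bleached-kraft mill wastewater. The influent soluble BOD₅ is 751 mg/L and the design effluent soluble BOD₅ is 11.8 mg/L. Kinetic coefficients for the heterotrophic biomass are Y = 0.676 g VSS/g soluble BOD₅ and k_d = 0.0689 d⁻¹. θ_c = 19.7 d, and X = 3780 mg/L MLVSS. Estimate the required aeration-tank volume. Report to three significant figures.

V ≈ 19600 m³

From the SRT design equation V = Y Q (S₀−S) θ_c / [X (1 + k_d θ_c)] = 0.676 × 17700 × (751 − 11.8) × 19.7 / [3780 × (1 + 0.0689 × 19.7)] = 1.74×10^8 / 8911 = 19554 m³.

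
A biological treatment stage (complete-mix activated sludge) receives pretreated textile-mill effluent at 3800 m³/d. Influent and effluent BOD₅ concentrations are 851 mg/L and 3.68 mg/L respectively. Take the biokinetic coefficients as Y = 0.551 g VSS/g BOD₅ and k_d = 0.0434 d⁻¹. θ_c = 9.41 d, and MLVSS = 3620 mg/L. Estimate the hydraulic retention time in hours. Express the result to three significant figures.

From the SRT design equation V = Y Q (S₀−S) θ_c / [X (1 + k_d θ_c)] = 0.551 × 3800 × (851 − 3.68) × 9.41 / [3620 × (1 + 0.0434 × 9.41)] = 1.67×10^7 / 5098 = 3274 m³.
HRT = V/Q = 3274 m³ / 3800 m³·d⁻¹ = 0.8617 d × 24 = 20.68 h.

τ ≈ 20.7 h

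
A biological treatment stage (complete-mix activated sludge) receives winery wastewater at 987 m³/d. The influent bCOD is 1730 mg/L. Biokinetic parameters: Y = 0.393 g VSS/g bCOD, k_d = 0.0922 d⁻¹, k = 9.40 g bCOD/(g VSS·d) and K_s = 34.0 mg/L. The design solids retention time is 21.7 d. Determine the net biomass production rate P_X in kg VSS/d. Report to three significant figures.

P_X ≈ 223 kg VSS/d

From the Monod/SRT balance for a CMAS, S = K_s·(1+k_d θ_c)/[θ_c·(Y k − k_d) − 1] = 34.0 × (1 + 0.0922 × 21.7) / [21.7 × (0.393 × 9.40 − 0.0922) − 1] = 102.0 / 77.16 = 1.322 mg/L.
Y_obs = Y / (1 + k_d θ_c) = 0.393 / (1 + 0.0922 × 21.7) = 0.393 / 3.001 = 0.1310.
Q·(S₀ − S) = 987 × (1730 − 1.32) × 10⁻³ = 1706 kg/d removed.
So the net sludge growth is P_X = 0.1310 × 1706 = 223.5 kg VSS/d.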